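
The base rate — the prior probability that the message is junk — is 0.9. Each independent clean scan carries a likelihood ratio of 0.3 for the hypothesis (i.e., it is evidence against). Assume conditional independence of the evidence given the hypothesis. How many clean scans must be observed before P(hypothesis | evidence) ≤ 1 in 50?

6

Prior odds = 0.9/0.1 = 9.
Likelihood ratio per clean scan = 0.3.
Target posterior odds = 0.02/0.98 = 1/49.
Require 0.3ⁿ ≤ 1/49 ÷ 9 = 1/441.
0.3⁵ = 243/100000 is still above 1/441 but 0.3⁶ = 729/1000000 is at or below it, so n = 6.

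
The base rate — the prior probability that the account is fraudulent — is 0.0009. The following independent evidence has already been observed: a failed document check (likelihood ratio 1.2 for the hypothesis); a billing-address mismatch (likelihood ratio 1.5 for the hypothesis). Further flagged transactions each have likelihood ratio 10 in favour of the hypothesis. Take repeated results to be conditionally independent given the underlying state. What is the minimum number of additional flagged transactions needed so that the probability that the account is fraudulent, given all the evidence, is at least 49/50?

Prior odds = 0.0009/0.9991 = 9/9991.
Combined Bayes factor of the evidence already in hand = 1.2 × 1.5 = 1.8.
Odds after that evidence = (9/9991) × 1.8 = 81/49955.
Target odds = 0.98/0.02 = 49.
Need 10ⁿ ≥ 49 ÷ (81/49955) = 2447795/81.
10⁴ = 10000 falls short of 2447795/81 but 10⁵ = 100000 reaches it, so n = 5.

5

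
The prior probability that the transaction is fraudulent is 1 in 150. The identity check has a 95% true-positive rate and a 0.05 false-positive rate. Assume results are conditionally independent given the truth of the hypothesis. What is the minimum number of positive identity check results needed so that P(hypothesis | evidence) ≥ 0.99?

4

Prior odds: (1/150) ÷ (149/150) = 1/149.
Likelihood ratio of a positive result = 0.95/0.05 = 19.
Target posterior odds = 0.99/0.01 = 99.
Need (1/149) × 19ⁿ ≥ 99, i.e. 19ⁿ ≥ 14751.
19³ = 6859 falls short of 14751 but 19⁴ = 130321 reaches it, so n = 4.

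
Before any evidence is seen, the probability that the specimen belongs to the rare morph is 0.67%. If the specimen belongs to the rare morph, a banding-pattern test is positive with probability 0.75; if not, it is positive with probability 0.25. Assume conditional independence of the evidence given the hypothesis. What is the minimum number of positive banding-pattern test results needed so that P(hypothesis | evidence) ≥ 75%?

6

Prior odds = 0.0067/0.9933 = 67/9933.
Likelihood ratio of a positive = 0.75/0.25 = 3.
Target odds: 0.75 ÷ 0.25 = 3.
Require 3ⁿ ≥ 3 ÷ (67/9933) = 29799/67.
3⁵ = 243 falls short of 29799/67 but 3⁶ = 729 reaches it, so n = 6.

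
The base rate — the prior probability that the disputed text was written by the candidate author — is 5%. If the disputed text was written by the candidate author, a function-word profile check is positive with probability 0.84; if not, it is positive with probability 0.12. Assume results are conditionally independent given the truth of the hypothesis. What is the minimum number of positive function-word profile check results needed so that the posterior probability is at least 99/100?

4

Prior odds = 0.05/0.95 = 1/19.
Likelihood ratio of a positive = 0.84/0.12 = 7.
Target odds: 0.99 ÷ 0.01 = 99.
Require 7ⁿ ≥ 99 ÷ (1/19) = 1881.
7³ = 343 falls short of 1881 but 7⁴ = 2401 reaches it, so n = 4.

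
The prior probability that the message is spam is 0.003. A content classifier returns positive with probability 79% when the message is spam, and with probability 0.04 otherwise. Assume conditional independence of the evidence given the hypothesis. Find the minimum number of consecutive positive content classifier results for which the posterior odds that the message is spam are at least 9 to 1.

3

Prior odds = 0.003/0.997 = 3/997.
Likelihood ratio of a positive result = 0.79/0.04 = 19.75.
Target odds = 9.
Require 19.75ⁿ ≥ 9 ÷ (3/997) = 2991.
19.75² = 390.0625 falls short of 2991 but 19.75³ = 7703.734375 reaches it, so n = 3.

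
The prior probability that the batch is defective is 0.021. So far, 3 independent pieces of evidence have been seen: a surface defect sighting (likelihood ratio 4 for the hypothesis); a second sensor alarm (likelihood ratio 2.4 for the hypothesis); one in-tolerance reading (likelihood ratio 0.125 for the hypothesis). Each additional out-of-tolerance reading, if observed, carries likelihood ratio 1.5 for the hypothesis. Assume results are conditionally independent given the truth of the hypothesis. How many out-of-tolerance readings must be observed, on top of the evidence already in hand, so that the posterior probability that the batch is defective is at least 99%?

21

Prior odds = 0.021/0.979 = 21/979.
Combined Bayes factor of the evidence already in hand = 4 × 2.4 × 0.125 = 1.2.
Odds after that evidence = (21/979) × 1.2 = 126/4895.
Target odds = 0.99/0.01 = 99.
Need 1.5ⁿ ≥ 99 ÷ (126/4895) = 53845/14.
1.5²⁰ ≈3325.26 falls short of 53845/14 but 1.5²¹ ≈4987.89 reaches it, so n = 21.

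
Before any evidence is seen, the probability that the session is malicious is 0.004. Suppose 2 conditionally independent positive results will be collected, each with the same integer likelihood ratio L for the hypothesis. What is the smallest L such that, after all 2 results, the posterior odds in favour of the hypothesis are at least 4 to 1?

Prior odds = 0.004/0.996 = 1/249.
Target odds = 4.
Need L² ≥ 4 ÷ (1/249) = 996.
31² = 961 < 996 ≤ 1024 = 32², so L = 32.

32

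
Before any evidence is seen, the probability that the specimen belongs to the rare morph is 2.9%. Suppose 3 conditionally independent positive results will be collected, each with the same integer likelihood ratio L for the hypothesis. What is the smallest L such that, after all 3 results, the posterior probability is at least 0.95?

9

Prior odds = 0.029/0.971 = 29/971.
Target odds = 0.95/0.05 = 19.
Need L³ ≥ 19 ÷ (29/971) = 18449/29.
8³ = 512 < 18449/29 ≤ 729 = 9³, so L = 9.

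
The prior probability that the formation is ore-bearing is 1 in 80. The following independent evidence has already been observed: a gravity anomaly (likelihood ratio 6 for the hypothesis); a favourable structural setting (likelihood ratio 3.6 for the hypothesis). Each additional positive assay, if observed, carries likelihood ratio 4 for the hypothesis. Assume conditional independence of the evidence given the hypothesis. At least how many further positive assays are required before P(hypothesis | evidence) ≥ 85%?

3

Prior odds = 0.0125/0.9875 = 1/79.
Combined Bayes factor of the evidence already in hand = 6 × 3.6 = 21.6.
Odds after that evidence = (1/79) × 21.6 = 108/395.
Target odds = 0.85/0.15 = 17/3.
Need 4ⁿ ≥ 17/3 ÷ (108/395) = 6715/324.
4² = 16 falls short of 6715/324 but 4³ = 64 reaches it, so n = 3.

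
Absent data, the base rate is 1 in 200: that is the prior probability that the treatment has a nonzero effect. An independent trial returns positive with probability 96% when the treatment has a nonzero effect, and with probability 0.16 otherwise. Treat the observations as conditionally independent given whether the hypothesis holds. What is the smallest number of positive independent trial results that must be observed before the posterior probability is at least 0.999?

Prior odds = 0.005/0.995 = 1/199.
Likelihood ratio of a positive result = 0.96/0.16 = 6.
Target posterior odds = 0.999/0.001 = 999.
Require 6ⁿ ≥ 999 ÷ (1/199) = 198801.
6⁶ = 46656 falls short of 198801 but 6⁷ = 279936 reaches it, so n = 7.

7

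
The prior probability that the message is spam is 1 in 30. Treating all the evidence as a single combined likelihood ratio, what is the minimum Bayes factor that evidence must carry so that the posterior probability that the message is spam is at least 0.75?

87

Prior odds = (1/30)/(29/30) = 1/29.
Target odds = 0.75/0.25 = 3.
Required Bayes factor = 3 ÷ (1/29) = 87.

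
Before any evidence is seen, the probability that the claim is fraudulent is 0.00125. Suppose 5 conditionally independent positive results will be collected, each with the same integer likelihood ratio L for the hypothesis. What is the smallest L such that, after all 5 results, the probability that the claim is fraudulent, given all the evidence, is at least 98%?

Prior odds = 0.00125/0.99875 = 1/799.
Target odds = 0.98/0.02 = 49.
Need L⁵ ≥ 49 ÷ (1/799) = 39151.
8⁵ = 32768 < 39151 ≤ 59049 = 9⁵, so L = 9.

9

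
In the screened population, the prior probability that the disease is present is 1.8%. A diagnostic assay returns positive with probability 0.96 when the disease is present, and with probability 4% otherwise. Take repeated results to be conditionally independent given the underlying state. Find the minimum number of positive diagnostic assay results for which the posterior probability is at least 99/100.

Prior odds: 0.018 ÷ 0.982 = 9/491.
Likelihood ratio of a positive result = 0.96/0.04 = 24.
Target odds: 0.99 ÷ 0.01 = 99.
Require 24ⁿ ≥ 99 ÷ (9/491) = 5401.
24² = 576 falls short of 5401 but 24³ = 13824 reaches it, so n = 3.

3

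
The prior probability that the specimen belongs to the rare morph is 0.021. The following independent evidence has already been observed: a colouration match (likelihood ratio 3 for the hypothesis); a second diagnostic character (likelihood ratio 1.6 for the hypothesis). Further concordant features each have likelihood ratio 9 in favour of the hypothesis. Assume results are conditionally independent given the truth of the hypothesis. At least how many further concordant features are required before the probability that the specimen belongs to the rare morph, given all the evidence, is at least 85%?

2

Prior odds = 0.021/0.979 = 21/979.
Combined Bayes factor of the evidence already in hand = 3 × 1.6 = 4.8.
Odds after that evidence = (21/979) × 4.8 = 504/4895.
Target odds = 0.85/0.15 = 17/3.
Need 9ⁿ ≥ 17/3 ÷ (504/4895) = 83215/1512.
9¹ = 9 falls short of 83215/1512 but 9² = 81 reaches it, so n = 2.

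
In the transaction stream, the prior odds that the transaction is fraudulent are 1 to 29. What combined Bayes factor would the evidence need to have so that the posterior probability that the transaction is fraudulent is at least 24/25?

Prior odds = 1/29.
Target odds = 0.96/0.04 = 24.
Required Bayes factor = 24 ÷ (1/29) = 696.

696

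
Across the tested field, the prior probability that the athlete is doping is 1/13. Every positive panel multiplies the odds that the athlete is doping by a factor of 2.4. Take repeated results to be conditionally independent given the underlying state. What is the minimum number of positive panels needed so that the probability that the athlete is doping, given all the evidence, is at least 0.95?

7

Prior odds: (1/13) ÷ (12/13) = 1/12.
Likelihood ratio per positive panel = 2.4.
Target odds: 0.95 ÷ 0.05 = 19.
Require 2.4ⁿ ≥ 19 ÷ (1/12) = 228.
2.4⁶ = 2985984/15625 falls short of 228 but 2.4⁷ = 35831808/78125 reaches it, so n = 7.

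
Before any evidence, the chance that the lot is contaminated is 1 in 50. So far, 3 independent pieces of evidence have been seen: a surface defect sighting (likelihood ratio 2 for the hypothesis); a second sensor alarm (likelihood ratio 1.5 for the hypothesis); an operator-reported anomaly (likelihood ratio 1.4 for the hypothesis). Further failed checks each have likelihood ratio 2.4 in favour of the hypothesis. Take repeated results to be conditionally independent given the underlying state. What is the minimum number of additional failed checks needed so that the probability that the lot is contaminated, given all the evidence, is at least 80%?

Prior odds = 0.02/0.98 = 1/49.
Combined Bayes factor of the evidence already in hand = 2 × 1.5 × 1.4 = 4.2.
Odds after that evidence = (1/49) × 4.2 = 3/35.
Target odds = 0.8/0.2 = 4.
Need 2.4ⁿ ≥ 4 ÷ (3/35) = 140/3.
2.4⁴ = 33.1776 falls short of 140/3 but 2.4⁵ = 79.62624 reaches it, so n = 5.

5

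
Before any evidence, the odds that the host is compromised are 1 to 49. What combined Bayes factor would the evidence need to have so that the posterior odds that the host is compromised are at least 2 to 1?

98

Prior odds = 1/49.
Target odds = 2.
Required Bayes factor = 2 ÷ (1/49) = 98.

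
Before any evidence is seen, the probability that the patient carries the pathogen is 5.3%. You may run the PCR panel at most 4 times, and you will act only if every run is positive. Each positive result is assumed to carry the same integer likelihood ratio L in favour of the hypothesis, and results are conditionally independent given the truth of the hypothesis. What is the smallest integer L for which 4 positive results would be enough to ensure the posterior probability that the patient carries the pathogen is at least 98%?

Prior odds = 0.053/0.947 = 53/947.
Target odds = 0.98/0.02 = 49.
Need L⁴ ≥ 49 ÷ (53/947) = 46403/53.
5⁴ = 625 < 46403/53 ≤ 1296 = 6⁴, so L = 6.

6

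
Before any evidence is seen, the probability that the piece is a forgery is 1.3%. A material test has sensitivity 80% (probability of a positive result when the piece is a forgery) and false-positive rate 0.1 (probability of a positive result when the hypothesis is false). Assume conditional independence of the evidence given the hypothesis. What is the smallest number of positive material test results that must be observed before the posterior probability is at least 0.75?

Prior odds = 0.013/0.987 = 13/987.
Likelihood ratio of a positive result = 0.8/0.1 = 8.
Target posterior odds = 0.75/0.25 = 3.
Require 8ⁿ ≥ 3 ÷ (13/987) = 2961/13.
8² = 64 falls short of 2961/13 but 8³ = 512 reaches it, so n = 3.

3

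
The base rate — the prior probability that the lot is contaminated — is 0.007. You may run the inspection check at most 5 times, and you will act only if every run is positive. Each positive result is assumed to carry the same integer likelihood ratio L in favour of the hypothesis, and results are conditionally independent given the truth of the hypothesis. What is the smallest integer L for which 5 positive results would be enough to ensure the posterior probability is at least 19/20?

Prior odds = 0.007/0.993 = 7/993.
Target odds = 0.95/0.05 = 19.
Need L⁵ ≥ 19 ÷ (7/993) = 18867/7.
4⁵ = 1024 < 18867/7 ≤ 3125 = 5⁵, so L = 5.

5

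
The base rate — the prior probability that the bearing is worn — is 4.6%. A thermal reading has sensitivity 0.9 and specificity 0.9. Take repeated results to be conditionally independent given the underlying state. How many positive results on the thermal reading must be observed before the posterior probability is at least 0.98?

4

Prior odds = 0.046/0.954 = 23/477.
False-positive rate = 1 − 0.9 = 0.1; likelihood ratio of a positive = 0.9/0.1 = 9.
Target posterior odds = 0.98/0.02 = 49.
Need (23/477) × 9ⁿ ≥ 49, i.e. 9ⁿ ≥ 23373/23.
9³ = 729 falls short of 23373/23 but 9⁴ = 6561 reaches it, so n = 4.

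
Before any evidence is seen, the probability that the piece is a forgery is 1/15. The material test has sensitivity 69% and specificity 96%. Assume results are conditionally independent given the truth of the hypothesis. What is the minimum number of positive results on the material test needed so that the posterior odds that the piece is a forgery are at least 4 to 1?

Prior odds = (1/15)/(14/15) = 1/14.
False-positive rate = 1 − 0.96 = 0.04; likelihood ratio of a positive = 0.69/0.04 = 17.25.
Target odds = 4.
Require 17.25ⁿ ≥ 4 ÷ (1/14) = 56.
17.25¹ = 17.25 falls short of 56 but 17.25² = 297.5625 reaches it, so n = 2.

2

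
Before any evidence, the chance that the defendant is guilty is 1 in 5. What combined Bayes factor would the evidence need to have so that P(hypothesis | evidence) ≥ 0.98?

196

Prior odds = 0.2/0.8 = 0.25.
Target odds = 0.98/0.02 = 49.
Required Bayes factor = 49 ÷ 0.25 = 196.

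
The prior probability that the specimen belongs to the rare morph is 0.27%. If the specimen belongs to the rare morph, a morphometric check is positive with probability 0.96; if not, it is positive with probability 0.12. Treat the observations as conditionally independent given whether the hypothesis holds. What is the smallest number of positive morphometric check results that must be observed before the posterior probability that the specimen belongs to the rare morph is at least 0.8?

4

Prior odds = 0.0027/0.9973 = 27/9973.
Likelihood ratio of a positive = 0.96/0.12 = 8.
Target odds: 0.8 ÷ 0.2 = 4.
Need (27/9973) × 8ⁿ ≥ 4, i.e. 8ⁿ ≥ 39892/27.
8³ = 512 falls short of 39892/27 but 8⁴ = 4096 reaches it, so n = 4.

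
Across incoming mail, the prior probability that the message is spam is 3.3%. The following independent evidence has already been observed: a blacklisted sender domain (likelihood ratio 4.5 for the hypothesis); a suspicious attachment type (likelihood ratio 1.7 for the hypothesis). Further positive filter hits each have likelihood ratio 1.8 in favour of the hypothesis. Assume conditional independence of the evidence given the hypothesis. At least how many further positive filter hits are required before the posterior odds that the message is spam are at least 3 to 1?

5

Prior odds = 0.033/0.967 = 33/967.
Combined Bayes factor of the evidence already in hand = 4.5 × 1.7 = 7.65.
Odds after that evidence = (33/967) × 7.65 = 5049/19340.
Target odds = 3.
Need 1.8ⁿ ≥ 3 ÷ (5049/19340) = 19340/1683.
1.8⁴ = 10.4976 falls short of 19340/1683 but 1.8⁵ = 18.89568 reaches it, so n = 5.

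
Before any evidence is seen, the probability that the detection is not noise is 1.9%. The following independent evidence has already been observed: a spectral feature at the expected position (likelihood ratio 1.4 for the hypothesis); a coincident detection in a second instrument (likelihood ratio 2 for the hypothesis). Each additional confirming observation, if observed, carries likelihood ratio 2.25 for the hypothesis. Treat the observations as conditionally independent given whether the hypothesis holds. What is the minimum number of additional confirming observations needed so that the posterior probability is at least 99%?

10

Prior odds = 0.019/0.981 = 19/981.
Combined Bayes factor of the evidence already in hand = 1.4 × 2 = 2.8.
Odds after that evidence = (19/981) × 2.8 = 266/4905.
Target odds = 0.99/0.01 = 99.
Need 2.25ⁿ ≥ 99 ÷ (266/4905) = 485595/266.
2.25⁹ = 387420489/262144 falls short of 485595/266 but 2.25¹⁰ ≈3325.26 reaches it, so n = 10.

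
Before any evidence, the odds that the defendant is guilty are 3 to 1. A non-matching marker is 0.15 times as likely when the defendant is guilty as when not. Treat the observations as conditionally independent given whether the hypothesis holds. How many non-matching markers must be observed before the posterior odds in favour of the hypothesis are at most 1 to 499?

Prior odds = 3.
Likelihood ratio per non-matching marker = 0.15.
Target odds = 1/499.
Require 0.15ⁿ ≤ 1/499 ÷ 3 = 1/1497.
0.15³ = 0.003375 is still above 1/1497 but 0.15⁴ = 81/160000 is at or below it, so n = 4.

4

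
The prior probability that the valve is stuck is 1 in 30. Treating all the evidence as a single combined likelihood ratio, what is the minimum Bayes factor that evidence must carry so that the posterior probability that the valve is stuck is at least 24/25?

Prior odds = (1/30)/(29/30) = 1/29.
Target odds = 0.96/0.04 = 24.
Required Bayes factor = 24 ÷ (1/29) = 696.

696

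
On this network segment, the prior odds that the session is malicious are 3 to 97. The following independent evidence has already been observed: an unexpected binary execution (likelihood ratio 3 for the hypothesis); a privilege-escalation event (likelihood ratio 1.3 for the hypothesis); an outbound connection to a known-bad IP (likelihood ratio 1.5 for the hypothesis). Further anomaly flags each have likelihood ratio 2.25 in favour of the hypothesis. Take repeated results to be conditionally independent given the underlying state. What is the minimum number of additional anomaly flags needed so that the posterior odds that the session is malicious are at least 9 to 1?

Prior odds = 3/97.
Combined Bayes factor of the evidence already in hand = 3 × 1.3 × 1.5 = 5.85.
Odds after that evidence = (3/97) × 5.85 = 351/1940.
Target odds = 9.
Need 2.25ⁿ ≥ 9 ÷ (351/1940) = 1940/39.
2.25⁴ = 25.62890625 falls short of 1940/39 but 2.25⁵ = 59049/1024 reaches it, so n = 5.

5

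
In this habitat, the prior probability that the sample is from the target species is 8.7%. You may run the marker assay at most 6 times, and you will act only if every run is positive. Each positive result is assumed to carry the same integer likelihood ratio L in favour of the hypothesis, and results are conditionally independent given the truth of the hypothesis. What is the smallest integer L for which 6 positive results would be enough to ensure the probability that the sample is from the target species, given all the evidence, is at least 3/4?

Prior odds = 0.087/0.913 = 87/913.
Target odds = 0.75/0.25 = 3.
Need L⁶ ≥ 3 ÷ (87/913) = 913/29.
1⁶ = 1 < 913/29 ≤ 64 = 2⁶, so L = 2.

2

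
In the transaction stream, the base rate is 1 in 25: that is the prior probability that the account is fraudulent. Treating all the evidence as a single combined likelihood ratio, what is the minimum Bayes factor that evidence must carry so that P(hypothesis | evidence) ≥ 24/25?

576

Prior odds = 0.04/0.96 = 1/24.
Target odds = 0.96/0.04 = 24.
Required Bayes factor = 24 ÷ (1/24) = 576.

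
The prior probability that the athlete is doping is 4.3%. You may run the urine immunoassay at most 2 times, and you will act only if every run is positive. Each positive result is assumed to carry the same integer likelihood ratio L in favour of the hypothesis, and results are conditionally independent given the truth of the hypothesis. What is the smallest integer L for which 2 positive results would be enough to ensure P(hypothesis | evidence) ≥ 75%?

9

Prior odds = 0.043/0.957 = 43/957.
Target odds = 0.75/0.25 = 3.
Need L² ≥ 3 ÷ (43/957) = 2871/43.
8² = 64 < 2871/43 ≤ 81 = 9², so L = 9.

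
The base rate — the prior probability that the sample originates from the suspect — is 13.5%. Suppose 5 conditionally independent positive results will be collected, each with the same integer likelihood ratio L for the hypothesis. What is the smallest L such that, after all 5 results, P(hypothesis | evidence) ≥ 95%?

3

Prior odds = 0.135/0.865 = 27/173.
Target odds = 0.95/0.05 = 19.
Need L⁵ ≥ 19 ÷ (27/173) = 3287/27.
2⁵ = 32 < 3287/27 ≤ 243 = 3⁵, so L = 3.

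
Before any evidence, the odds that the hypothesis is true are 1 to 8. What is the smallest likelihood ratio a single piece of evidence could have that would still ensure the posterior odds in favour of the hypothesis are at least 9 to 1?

72

Prior odds = 0.125.
Target odds = 9.
Required Bayes factor = 9 ÷ 0.125 = 72.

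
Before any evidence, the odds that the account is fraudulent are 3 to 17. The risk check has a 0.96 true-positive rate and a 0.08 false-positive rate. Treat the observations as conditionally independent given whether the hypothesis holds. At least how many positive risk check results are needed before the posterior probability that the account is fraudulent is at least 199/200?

3

Prior odds = 3/17.
Likelihood ratio of a positive result = 0.96/0.08 = 12.
Target odds: 0.995 ÷ 0.005 = 199.
Require 12ⁿ ≥ 199 ÷ (3/17) = 3383/3.
12² = 144 falls short of 3383/3 but 12³ = 1728 reaches it, so n = 3.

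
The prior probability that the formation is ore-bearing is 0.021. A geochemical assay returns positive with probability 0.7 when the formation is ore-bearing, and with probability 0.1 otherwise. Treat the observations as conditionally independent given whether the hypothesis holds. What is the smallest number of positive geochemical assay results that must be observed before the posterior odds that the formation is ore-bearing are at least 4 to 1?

Prior odds: 0.021 ÷ 0.979 = 21/979.
Likelihood ratio of a positive result = 0.7/0.1 = 7.
Target odds = 4.
Require 7ⁿ ≥ 4 ÷ (21/979) = 3916/21.
7² = 49 falls short of 3916/21 but 7³ = 343 reaches it, so n = 3.

3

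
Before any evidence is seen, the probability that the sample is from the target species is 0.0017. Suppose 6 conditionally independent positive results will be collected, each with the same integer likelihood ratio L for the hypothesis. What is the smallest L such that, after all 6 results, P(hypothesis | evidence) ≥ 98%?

6

Prior odds = 0.0017/0.9983 = 17/9983.
Target odds = 0.98/0.02 = 49.
Need L⁶ ≥ 49 ÷ (17/9983) = 489167/17.
5⁶ = 15625 < 489167/17 ≤ 46656 = 6⁶, so L = 6.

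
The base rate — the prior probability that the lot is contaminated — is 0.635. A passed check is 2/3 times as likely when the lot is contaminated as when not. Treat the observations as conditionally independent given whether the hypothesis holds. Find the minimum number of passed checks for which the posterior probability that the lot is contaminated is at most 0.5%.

15

Prior odds: 0.635 ÷ 0.365 = 127/73.
Likelihood ratio per passed check = 2/3.
Target odds: 0.005 ÷ 0.995 = 1/199.
Need (127/73) × (2/3)ⁿ ≤ 1/199, i.e. (2/3)ⁿ ≤ 73/25273.
(2/3)¹⁴ = 16384/4782969 is still above 73/25273 but (2/3)¹⁵ = 32768/14348907 is at or below it, so n = 15.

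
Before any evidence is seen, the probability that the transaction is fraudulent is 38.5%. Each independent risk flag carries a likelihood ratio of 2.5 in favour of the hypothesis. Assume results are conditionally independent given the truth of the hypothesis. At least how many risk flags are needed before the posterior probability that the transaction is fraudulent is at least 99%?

Prior odds = 0.385/0.615 = 77/123.
Likelihood ratio per risk flag = 2.5.
Target odds: 0.99 ÷ 0.01 = 99.
Need (77/123) × 2.5ⁿ ≥ 99, i.e. 2.5ⁿ ≥ 1107/7.
2.5⁵ = 97.65625 falls short of 1107/7 but 2.5⁶ = 244.140625 reaches it, so n = 6.

6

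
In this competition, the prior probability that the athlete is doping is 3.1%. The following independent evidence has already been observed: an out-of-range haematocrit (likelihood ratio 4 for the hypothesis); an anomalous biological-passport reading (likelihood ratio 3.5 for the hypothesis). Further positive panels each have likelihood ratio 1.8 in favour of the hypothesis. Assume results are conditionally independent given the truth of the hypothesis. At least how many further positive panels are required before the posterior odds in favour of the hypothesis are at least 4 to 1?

Prior odds = 0.031/0.969 = 31/969.
Combined Bayes factor of the evidence already in hand = 4 × 3.5 = 14.
Odds after that evidence = (31/969) × 14 = 434/969.
Target odds = 4.
Need 1.8ⁿ ≥ 4 ÷ (434/969) = 1938/217.
1.8³ = 5.832 falls short of 1938/217 but 1.8⁴ = 10.4976 reaches it, so n = 4.

4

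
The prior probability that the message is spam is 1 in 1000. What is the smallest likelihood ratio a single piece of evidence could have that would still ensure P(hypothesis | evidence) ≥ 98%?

48951

Prior odds = 0.001/0.999 = 1/999.
Target odds = 0.98/0.02 = 49.
Required Bayes factor = 49 ÷ (1/999) = 48951.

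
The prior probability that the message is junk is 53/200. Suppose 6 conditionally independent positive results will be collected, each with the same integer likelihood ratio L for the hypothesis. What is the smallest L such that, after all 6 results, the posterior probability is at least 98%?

Prior odds = 0.265/0.735 = 53/147.
Target odds = 0.98/0.02 = 49.
Need L⁶ ≥ 49 ÷ (53/147) = 7203/53.
2⁶ = 64 < 7203/53 ≤ 729 = 3⁶, so L = 3.

3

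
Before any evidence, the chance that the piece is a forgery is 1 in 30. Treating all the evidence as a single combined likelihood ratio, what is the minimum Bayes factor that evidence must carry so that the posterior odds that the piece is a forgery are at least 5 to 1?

Prior odds = (1/30)/(29/30) = 1/29.
Target odds = 5.
Required Bayes factor = 5 ÷ (1/29) = 145.

145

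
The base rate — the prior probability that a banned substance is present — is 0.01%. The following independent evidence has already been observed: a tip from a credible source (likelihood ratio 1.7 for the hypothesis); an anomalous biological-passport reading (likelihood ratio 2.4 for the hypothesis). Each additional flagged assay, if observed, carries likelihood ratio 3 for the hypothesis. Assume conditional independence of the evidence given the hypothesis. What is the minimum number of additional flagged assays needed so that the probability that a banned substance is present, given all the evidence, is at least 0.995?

12

Prior odds = 0.0001/0.9999 = 1/9999.
Combined Bayes factor of the evidence already in hand = 1.7 × 2.4 = 4.08.
Odds after that evidence = (1/9999) × 4.08 = 34/83325.
Target odds = 0.995/0.005 = 199.
Need 3ⁿ ≥ 199 ÷ (34/83325) = 16581675/34.
3¹¹ = 177147 falls short of 16581675/34 but 3¹² = 531441 reaches it, so n = 12.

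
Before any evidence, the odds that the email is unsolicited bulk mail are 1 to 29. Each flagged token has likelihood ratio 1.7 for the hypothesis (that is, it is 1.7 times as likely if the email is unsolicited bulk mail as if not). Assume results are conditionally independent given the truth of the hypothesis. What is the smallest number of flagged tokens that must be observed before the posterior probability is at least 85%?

10

Prior odds = 1/29.
Likelihood ratio per flagged token = 1.7.
Target odds: 0.85 ÷ 0.15 = 17/3.
Require 1.7ⁿ ≥ 17/3 ÷ (1/29) = 493/3.
1.7⁹ ≈118.588 falls short of 493/3 but 1.7¹⁰ ≈201.599 reaches it, so n = 10.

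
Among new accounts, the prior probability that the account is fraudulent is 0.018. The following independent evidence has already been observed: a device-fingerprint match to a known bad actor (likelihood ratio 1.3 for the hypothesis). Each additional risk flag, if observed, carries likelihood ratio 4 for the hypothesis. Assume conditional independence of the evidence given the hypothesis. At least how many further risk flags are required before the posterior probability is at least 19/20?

5

Prior odds = 0.018/0.982 = 9/491.
Bayes factor of the evidence already in hand = 1.3.
Odds after that evidence = (9/491) × 1.3 = 117/4910.
Target odds = 0.95/0.05 = 19.
Need 4ⁿ ≥ 19 ÷ (117/4910) = 93290/117.
4⁴ = 256 falls short of 93290/117 but 4⁵ = 1024 reaches it, so n = 5.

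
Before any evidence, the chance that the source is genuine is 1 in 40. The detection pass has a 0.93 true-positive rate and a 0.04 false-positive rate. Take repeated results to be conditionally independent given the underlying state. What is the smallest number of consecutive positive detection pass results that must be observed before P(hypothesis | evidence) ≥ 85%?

2

Prior odds = 0.025/0.975 = 1/39.
Likelihood ratio of a positive result = 0.93/0.04 = 23.25.
Target odds: 0.85 ÷ 0.15 = 17/3.
Need (1/39) × 23.25ⁿ ≥ 17/3, i.e. 23.25ⁿ ≥ 221.
23.25¹ = 23.25 falls short of 221 but 23.25² = 540.5625 reaches it, so n = 2.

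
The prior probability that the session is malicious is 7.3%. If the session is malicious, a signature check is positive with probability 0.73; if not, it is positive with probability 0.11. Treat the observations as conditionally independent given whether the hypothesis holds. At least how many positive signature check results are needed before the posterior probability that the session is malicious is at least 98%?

4

Prior odds: 0.073 ÷ 0.927 = 73/927.
Likelihood ratio of a positive = 0.73/0.11 = 73/11.
Target odds: 0.98 ÷ 0.02 = 49.
Require (73/11)ⁿ ≥ 49 ÷ (73/927) = 45423/73.
(73/11)³ = 389017/1331 falls short of 45423/73 but (73/11)⁴ = 28398241/14641 reaches it, so n = 4.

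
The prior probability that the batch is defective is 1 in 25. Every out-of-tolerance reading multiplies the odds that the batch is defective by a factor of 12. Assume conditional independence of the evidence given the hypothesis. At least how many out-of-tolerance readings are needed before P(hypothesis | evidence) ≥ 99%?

Prior odds = 0.04/0.96 = 1/24.
Likelihood ratio per out-of-tolerance reading = 12.
Target posterior odds = 0.99/0.01 = 99.
Need (1/24) × 12ⁿ ≥ 99, i.e. 12ⁿ ≥ 2376.
12³ = 1728 falls short of 2376 but 12⁴ = 20736 reaches it, so n = 4.

4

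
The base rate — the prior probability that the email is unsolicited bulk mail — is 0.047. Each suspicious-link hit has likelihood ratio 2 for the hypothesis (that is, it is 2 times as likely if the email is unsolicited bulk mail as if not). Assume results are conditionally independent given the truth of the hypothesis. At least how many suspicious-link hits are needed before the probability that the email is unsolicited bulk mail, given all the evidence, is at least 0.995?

Prior odds = 0.047/0.953 = 47/953.
Likelihood ratio per suspicious-link hit = 2.
Target odds: 0.995 ÷ 0.005 = 199.
Need (47/953) × 2ⁿ ≥ 199, i.e. 2ⁿ ≥ 189647/47.
2¹¹ = 2048 falls short of 189647/47 but 2¹² = 4096 reaches it, so n = 12.

12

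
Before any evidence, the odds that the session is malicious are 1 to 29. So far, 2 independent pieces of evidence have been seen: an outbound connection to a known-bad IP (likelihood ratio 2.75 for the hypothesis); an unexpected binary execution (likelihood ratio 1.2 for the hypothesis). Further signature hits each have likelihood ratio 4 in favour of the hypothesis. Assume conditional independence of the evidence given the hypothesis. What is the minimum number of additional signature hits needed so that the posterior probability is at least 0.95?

Prior odds = 1/29.
Combined Bayes factor of the evidence already in hand = 2.75 × 1.2 = 3.3.
Odds after that evidence = (1/29) × 3.3 = 33/290.
Target odds = 0.95/0.05 = 19.
Need 4ⁿ ≥ 19 ÷ (33/290) = 5510/33.
4³ = 64 falls short of 5510/33 but 4⁴ = 256 reaches it, so n = 4.

4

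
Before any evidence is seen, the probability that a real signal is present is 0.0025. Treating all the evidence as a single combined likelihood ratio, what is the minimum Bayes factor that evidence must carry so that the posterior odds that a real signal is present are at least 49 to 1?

19551

Prior odds = 0.0025/0.9975 = 1/399.
Target odds = 49.
Required Bayes factor = 49 ÷ (1/399) = 19551.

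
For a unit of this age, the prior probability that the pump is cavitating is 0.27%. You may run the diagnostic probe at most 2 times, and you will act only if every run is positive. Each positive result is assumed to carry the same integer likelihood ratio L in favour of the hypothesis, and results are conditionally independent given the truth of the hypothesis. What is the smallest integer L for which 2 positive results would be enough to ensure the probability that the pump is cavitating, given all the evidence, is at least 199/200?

Prior odds = 0.0027/0.9973 = 27/9973.
Target odds = 0.995/0.005 = 199.
Need L² ≥ 199 ÷ (27/9973) = 1984627/27.
271² = 73441 < 1984627/27 ≤ 73984 = 272², so L = 272.

272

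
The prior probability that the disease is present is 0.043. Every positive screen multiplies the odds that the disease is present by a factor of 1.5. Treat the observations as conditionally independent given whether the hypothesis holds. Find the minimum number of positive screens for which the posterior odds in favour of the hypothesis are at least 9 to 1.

Prior odds = 0.043/0.957 = 43/957.
Likelihood ratio per positive screen = 1.5.
Target odds = 9.
Require 1.5ⁿ ≥ 9 ÷ (43/957) = 8613/43.
1.5¹³ = 1594323/8192 falls short of 8613/43 but 1.5¹⁴ = 4782969/16384 reaches it, so n = 14.

14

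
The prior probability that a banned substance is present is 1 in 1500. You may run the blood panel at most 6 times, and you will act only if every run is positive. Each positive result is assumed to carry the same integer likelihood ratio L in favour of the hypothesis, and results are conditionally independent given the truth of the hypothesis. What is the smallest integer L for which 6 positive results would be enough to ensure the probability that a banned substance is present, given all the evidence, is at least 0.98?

Prior odds = (1/1500)/(1499/1500) = 1/1499.
Target odds = 0.98/0.02 = 49.
Need L⁶ ≥ 49 ÷ (1/1499) = 73451.
6⁶ = 46656 < 73451 ≤ 117649 = 7⁶, so L = 7.

7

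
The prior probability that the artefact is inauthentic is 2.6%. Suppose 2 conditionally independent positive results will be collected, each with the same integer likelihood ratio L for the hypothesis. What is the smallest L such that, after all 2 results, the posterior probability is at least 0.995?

Prior odds = 0.026/0.974 = 13/487.
Target odds = 0.995/0.005 = 199.
Need L² ≥ 199 ÷ (13/487) = 96913/13.
86² = 7396 < 96913/13 ≤ 7569 = 87², so L = 87.

87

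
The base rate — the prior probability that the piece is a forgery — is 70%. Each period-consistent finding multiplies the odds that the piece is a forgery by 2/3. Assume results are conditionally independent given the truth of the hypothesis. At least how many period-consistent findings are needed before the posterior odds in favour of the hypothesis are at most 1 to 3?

Prior odds: 0.7 ÷ 0.3 = 7/3.
Likelihood ratio per period-consistent finding = 2/3.
Target odds = 1/3.
Require (2/3)ⁿ ≤ 1/3 ÷ (7/3) = 1/7.
(2/3)⁴ = 16/81 is still above 1/7 but (2/3)⁵ = 32/243 is at or below it, so n = 5.

5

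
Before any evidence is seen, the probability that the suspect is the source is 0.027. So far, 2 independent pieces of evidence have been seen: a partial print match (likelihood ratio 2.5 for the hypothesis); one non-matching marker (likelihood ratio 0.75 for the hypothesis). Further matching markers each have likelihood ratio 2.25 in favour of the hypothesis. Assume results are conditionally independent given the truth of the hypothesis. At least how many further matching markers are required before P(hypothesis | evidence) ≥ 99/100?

10

Prior odds = 0.027/0.973 = 27/973.
Combined Bayes factor of the evidence already in hand = 2.5 × 0.75 = 1.875.
Odds after that evidence = (27/973) × 1.875 = 405/7784.
Target odds = 0.99/0.01 = 99.
Need 2.25ⁿ ≥ 99 ÷ (405/7784) = 85624/45.
2.25⁹ = 387420489/262144 falls short of 85624/45 but 2.25¹⁰ ≈3325.26 reaches it, so n = 10.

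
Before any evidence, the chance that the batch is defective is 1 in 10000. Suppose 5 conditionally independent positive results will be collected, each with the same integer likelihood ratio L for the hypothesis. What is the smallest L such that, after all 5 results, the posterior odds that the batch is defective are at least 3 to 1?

8

Prior odds = 0.0001/0.9999 = 1/9999.
Target odds = 3.
Need L⁵ ≥ 3 ÷ (1/9999) = 29997.
7⁵ = 16807 < 29997 ≤ 32768 = 8⁵, so L = 8.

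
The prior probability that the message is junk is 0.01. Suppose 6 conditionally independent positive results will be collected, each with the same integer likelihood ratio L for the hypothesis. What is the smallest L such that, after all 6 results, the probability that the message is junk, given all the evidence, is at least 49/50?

Prior odds = 0.01/0.99 = 1/99.
Target odds = 0.98/0.02 = 49.
Need L⁶ ≥ 49 ÷ (1/99) = 4851.
4⁶ = 4096 < 4851 ≤ 15625 = 5⁶, so L = 5.

5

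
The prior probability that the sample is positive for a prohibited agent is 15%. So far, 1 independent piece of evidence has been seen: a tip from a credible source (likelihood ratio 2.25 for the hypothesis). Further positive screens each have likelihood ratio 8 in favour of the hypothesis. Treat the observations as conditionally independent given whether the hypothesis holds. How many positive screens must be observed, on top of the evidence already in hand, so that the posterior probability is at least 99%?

Prior odds = 0.15/0.85 = 3/17.
Bayes factor of the evidence already in hand = 2.25.
Odds after that evidence = (3/17) × 2.25 = 27/68.
Target odds = 0.99/0.01 = 99.
Need 8ⁿ ≥ 99 ÷ (27/68) = 748/3.
8² = 64 falls short of 748/3 but 8³ = 512 reaches it, so n = 3.

3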